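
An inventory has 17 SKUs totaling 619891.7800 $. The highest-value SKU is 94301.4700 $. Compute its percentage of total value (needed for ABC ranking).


Top item = 94301.4700
Total = 619891.7800
Percentage = 94301.4700 / 619891.7800 * 100 = 15.2126

15.2126%


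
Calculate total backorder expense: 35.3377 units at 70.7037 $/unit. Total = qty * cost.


Total = 35.3377 * 70.7037 = 2498.5061

2498.5061 $


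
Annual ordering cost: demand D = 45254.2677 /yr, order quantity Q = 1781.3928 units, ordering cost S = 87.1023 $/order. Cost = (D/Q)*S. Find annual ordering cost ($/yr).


Number of orders = D/Q = 25.4039
Cost = 25.4039 * 87.1023 = 2212.7353

2212.7353 $/yr


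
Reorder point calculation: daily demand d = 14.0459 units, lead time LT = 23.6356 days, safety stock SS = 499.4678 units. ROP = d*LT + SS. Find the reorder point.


d*LT = 14.0459 * 23.6356 = 331.9833
ROP = 331.9833 + 499.4678 = 831.4511

831.4511 units


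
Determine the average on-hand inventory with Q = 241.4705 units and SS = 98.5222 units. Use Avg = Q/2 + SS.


Q/2 = 120.7352
Avg = 120.7352 + 98.5222 = 219.2575

219.2575 units


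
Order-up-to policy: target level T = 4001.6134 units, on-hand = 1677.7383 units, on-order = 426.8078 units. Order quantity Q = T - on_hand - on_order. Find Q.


Inventory position = OH + OO = 1677.7383 + 426.8078 = 2104.5461
Q = 4001.6134 - 2104.5461 = 1897.0673

1897.0673 units


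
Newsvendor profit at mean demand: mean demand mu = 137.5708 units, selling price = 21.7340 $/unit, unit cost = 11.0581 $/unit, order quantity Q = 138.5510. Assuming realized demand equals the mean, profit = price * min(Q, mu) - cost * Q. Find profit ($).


Sales at mu = min(138.5510, 137.5708) = 137.5708
Revenue = 21.7340 * 137.5708 = 2989.9638
Total cost = 11.0581 * 138.5510 = 1532.1108
Profit = 2989.9638 - 1532.1108 = 1457.8530

1457.8530 $


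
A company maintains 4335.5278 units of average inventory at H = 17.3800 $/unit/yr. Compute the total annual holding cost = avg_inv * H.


Cost = 4335.5278 * 17.3800 = 75351.4732

75351.4732 $/yr


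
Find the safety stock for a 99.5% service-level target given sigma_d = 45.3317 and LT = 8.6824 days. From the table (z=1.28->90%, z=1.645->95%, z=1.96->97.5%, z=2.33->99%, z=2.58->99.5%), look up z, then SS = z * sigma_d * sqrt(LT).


From the table, SL = 99.5% corresponds to z = 2.58
sqrt(LT) = sqrt(8.6824) = 2.9466
SS = 2.58 * 45.3317 * 2.9466 = 344.6209

344.6209 units


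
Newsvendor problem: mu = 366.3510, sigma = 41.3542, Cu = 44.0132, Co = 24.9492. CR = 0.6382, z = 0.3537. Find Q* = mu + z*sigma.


CR = Cu/(Cu+Co) = 44.0132/(44.0132+24.9492) = 0.6382
z = 0.3537
Q* = 366.3510 + 0.3537 * 41.3542 = 380.9780

380.9780 units


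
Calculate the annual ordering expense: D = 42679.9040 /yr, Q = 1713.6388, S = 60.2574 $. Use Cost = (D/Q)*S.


Number of orders = D/Q = 24.9060
Cost = 24.9060 * 60.2574 = 1500.7714

1500.7714 $/yr


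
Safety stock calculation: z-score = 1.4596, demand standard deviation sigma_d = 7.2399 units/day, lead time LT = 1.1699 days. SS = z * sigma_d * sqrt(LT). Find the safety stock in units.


sqrt(LT) = sqrt(1.1699) = 1.0816
SS = 1.4596 * 7.2399 * 1.0816 = 11.4299

11.4299 units


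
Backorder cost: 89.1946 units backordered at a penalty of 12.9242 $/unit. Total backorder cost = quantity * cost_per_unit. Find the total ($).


Total = 89.1946 * 12.9242 = 1152.7688

1152.7688 $


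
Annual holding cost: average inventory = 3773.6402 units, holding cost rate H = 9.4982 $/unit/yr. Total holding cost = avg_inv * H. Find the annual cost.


Cost = 3773.6402 * 9.4982 = 35842.7893

35842.7893 $/yr


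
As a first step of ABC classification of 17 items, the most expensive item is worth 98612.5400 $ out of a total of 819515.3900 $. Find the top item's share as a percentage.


Top item = 98612.5400
Total = 819515.3900
Percentage = 98612.5400 / 819515.3900 * 100 = 12.0330

12.0330%


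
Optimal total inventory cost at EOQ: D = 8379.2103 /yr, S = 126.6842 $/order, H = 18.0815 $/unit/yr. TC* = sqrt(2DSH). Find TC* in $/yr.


2*D*S*H = 38387514.6348
TC* = sqrt(38387514.6348) = 6195.7659

6195.7659 $/yr


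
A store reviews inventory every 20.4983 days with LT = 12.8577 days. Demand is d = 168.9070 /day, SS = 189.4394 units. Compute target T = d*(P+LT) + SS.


P + LT = 33.3560
d*(P+LT) = 168.9070 * 33.3560 = 5634.0619
T = 5634.0619 + 189.4394 = 5823.5013

5823.5013 units


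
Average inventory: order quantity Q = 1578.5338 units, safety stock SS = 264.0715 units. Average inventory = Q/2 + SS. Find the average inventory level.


Q/2 = 789.2669
Avg = 789.2669 + 264.0715 = 1053.3384

1053.3384 units


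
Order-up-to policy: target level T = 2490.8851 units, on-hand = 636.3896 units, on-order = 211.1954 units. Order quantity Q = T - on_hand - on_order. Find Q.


Inventory position = OH + OO = 636.3896 + 211.1954 = 847.5850
Q = 2490.8851 - 847.5850 = 1643.3001

1643.3001 units


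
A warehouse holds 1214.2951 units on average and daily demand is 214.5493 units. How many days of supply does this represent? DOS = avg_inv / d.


DOS = 1214.2951 / 214.5493 = 5.6597

5.6597 days


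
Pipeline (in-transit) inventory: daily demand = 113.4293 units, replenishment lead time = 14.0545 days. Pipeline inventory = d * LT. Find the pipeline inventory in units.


Pipeline = 113.4293 * 14.0545 = 1594.1921

1594.1921 units


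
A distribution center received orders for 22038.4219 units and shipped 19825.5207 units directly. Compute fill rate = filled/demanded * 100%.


FR = 19825.5207 / 22038.4219 * 100 = 89.9589

89.9589%


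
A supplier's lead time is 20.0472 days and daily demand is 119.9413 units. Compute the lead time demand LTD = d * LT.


LTD = 119.9413 * 20.0472 = 2404.4872

2404.4872 units


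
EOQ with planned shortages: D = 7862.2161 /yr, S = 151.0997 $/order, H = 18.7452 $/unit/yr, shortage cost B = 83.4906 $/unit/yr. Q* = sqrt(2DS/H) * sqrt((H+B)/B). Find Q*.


sqrt(2DS/H) = 356.0199
sqrt((H+B)/B) = 1.1066
Q* = 356.0199 * 1.1066 = 393.9644

393.9644 units


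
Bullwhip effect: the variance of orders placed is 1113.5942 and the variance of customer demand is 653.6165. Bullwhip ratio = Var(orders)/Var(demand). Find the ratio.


BW = 1113.5942 / 653.6165 = 1.7037

1.7037


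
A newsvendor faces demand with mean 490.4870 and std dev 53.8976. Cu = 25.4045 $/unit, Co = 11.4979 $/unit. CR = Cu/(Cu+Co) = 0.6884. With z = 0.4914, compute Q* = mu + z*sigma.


CR = Cu/(Cu+Co) = 25.4045/(25.4045+11.4979) = 0.6884
z = 0.4914
Q* = 490.4870 + 0.4914 * 53.8976 = 516.9723

516.9723 units


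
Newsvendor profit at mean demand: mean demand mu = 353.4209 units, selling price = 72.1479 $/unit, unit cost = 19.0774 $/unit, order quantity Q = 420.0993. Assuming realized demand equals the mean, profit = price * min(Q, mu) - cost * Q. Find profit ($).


Sales at mu = min(420.0993, 353.4209) = 353.4209
Revenue = 72.1479 * 353.4209 = 25498.5758
Total cost = 19.0774 * 420.0993 = 8014.4024
Profit = 25498.5758 - 8014.4024 = 17484.1734

17484.1734 $


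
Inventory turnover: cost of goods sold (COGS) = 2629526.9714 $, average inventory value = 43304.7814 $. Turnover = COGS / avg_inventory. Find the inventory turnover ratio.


Turnover = 2629526.9714 / 43304.7814 = 60.7214

60.7214


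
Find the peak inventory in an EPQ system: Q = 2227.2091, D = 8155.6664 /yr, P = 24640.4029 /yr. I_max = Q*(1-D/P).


D/P = 0.3310
1 - D/P = 0.6690
I_max = 2227.2091 * 0.6690 = 1490.0306

1490.0306 units


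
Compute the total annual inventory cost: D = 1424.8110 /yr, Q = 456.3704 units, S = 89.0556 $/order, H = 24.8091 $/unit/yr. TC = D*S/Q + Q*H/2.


Ordering cost = D*S/Q = 278.0360
Holding cost = Q*H/2 = 5661.0694
TC = 278.0360 + 5661.0694 = 5939.1054

5939.1054 $/yr


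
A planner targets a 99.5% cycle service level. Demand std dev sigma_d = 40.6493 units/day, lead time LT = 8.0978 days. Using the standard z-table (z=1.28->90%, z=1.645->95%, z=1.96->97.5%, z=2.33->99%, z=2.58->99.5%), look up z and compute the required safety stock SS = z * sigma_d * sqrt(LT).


From the table, SL = 99.5% corresponds to z = 2.58
sqrt(LT) = sqrt(8.0978) = 2.8457
SS = 2.58 * 40.6493 * 2.8457 = 298.4395

298.4395 units


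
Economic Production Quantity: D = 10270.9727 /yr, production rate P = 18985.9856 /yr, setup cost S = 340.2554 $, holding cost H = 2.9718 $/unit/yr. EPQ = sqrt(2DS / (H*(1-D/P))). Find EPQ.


1 - D/P = 1 - 0.5410 = 0.4590
H*(1-D/P) = 1.3641
2DS = 6989507.8489
EPQ = sqrt(5123799.5522) = 2263.5811

2263.5811 units


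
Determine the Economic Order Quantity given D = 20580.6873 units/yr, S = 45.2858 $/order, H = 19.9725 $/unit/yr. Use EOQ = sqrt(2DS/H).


2*D*S = 2 * 20580.6873 * 45.2858 = 1864025.7779
2*D*S/H = 93329.6171
EOQ = sqrt(93329.6171) = 305.4990

305.4990 units


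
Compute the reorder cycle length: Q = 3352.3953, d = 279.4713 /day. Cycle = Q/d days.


Cycle = 3352.3953 / 279.4713 = 11.9955

11.9955 days


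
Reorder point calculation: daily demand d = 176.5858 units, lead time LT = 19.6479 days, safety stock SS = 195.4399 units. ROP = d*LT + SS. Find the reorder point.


d*LT = 176.5858 * 19.6479 = 3469.5401
ROP = 3469.5401 + 195.4399 = 3664.9800

3664.9800 units


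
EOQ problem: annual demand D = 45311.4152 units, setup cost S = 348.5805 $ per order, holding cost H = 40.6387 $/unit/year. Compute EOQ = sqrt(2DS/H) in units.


2*D*S = 2 * 45311.4152 * 348.5805 = 31589351.5322
2*D*S/H = 777321.9009
EOQ = sqrt(777321.9009) = 881.6586

881.6586 units


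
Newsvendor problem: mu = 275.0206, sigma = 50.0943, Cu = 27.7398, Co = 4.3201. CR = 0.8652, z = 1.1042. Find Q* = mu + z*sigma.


CR = Cu/(Cu+Co) = 27.7398/(27.7398+4.3201) = 0.8652
z = 1.1042
Q* = 275.0206 + 1.1042 * 50.0943 = 330.3347

330.3347 units


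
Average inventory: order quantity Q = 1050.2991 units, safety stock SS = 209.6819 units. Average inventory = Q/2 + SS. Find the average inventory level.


Q/2 = 525.1495
Avg = 525.1495 + 209.6819 = 734.8315

734.8315 units


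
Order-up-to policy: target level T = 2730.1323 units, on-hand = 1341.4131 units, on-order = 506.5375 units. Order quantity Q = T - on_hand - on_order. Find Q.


Inventory position = OH + OO = 1341.4131 + 506.5375 = 1847.9506
Q = 2730.1323 - 1847.9506 = 882.1817

882.1817 units


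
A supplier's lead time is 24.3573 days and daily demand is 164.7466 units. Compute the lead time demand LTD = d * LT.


LTD = 164.7466 * 24.3573 = 4012.7824

4012.7824 units


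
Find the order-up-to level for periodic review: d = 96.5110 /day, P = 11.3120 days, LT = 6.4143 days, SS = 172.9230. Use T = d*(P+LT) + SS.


P + LT = 17.7263
d*(P+LT) = 96.5110 * 17.7263 = 1710.7829
T = 1710.7829 + 172.9230 = 1883.7059

1883.7059 units


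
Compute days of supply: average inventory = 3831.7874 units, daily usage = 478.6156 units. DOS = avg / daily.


DOS = 3831.7874 / 478.6156 = 8.0060

8.0060 days


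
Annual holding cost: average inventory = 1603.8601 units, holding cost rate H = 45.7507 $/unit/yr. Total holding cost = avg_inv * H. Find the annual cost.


Cost = 1603.8601 * 45.7507 = 73377.7223

73377.7223 $/yr


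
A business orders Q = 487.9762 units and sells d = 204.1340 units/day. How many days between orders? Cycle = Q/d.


Cycle = 487.9762 / 204.1340 = 2.3905

2.3905 days


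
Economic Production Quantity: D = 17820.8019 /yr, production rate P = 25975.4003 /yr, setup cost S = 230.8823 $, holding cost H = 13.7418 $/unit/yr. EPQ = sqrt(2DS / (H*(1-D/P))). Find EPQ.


1 - D/P = 1 - 0.6861 = 0.3139
H*(1-D/P) = 4.3140
2DS = 8229015.4610
EPQ = sqrt(1907497.2752) = 1381.1217

1381.1217 units


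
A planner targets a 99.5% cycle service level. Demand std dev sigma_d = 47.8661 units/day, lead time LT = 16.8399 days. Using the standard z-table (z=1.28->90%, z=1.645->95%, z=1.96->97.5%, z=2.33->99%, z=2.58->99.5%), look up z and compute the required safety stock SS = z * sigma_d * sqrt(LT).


From the table, SL = 99.5% corresponds to z = 2.58
sqrt(LT) = sqrt(16.8399) = 4.1036
SS = 2.58 * 47.8661 * 4.1036 = 506.7777

506.7777 units


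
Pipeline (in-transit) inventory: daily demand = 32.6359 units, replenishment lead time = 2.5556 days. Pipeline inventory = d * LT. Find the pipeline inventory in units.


Pipeline = 32.6359 * 2.5556 = 83.4043

83.4043 units


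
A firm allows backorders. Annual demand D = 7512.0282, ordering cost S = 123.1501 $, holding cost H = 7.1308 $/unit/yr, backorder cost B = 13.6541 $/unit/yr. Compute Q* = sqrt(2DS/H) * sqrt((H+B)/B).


sqrt(2DS/H) = 509.3800
sqrt((H+B)/B) = 1.2338
Q* = 509.3800 * 1.2338 = 628.4696

628.4696 units


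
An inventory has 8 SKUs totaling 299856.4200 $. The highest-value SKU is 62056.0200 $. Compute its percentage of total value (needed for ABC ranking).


Top item = 62056.0200
Total = 299856.4200
Percentage = 62056.0200 / 299856.4200 * 100 = 20.6952

20.6952%


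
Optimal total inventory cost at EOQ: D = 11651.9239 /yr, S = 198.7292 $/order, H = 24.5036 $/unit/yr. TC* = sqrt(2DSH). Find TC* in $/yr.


2*D*S*H = 113479970.3984
TC* = sqrt(113479970.3984) = 10652.6978

10652.6978 $/yr


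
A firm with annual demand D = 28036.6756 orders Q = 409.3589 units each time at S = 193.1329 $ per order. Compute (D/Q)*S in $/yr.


Number of orders = D/Q = 68.4892
Cost = 68.4892 * 193.1329 = 13227.5235

13227.5235 $/yr


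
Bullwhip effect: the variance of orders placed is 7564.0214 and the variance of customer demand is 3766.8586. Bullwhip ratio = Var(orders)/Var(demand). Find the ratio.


BW = 7564.0214 / 3766.8586 = 2.0080

2.0080


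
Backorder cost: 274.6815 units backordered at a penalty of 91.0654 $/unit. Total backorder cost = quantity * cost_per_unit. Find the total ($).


Total = 274.6815 * 91.0654 = 25013.9807

25013.9807 $


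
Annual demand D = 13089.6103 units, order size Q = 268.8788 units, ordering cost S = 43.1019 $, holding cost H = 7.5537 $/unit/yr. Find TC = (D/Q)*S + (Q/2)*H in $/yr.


Ordering cost = D*S/Q = 2098.2951
Holding cost = Q*H/2 = 1015.5149
TC = 2098.2951 + 1015.5149 = 3113.8100

3113.8100 $/yr


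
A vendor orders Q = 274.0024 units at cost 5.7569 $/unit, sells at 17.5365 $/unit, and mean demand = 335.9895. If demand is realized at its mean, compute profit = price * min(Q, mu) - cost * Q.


Sales at mu = min(274.0024, 335.9895) = 274.0024
Revenue = 17.5365 * 274.0024 = 4805.0431
Total cost = 5.7569 * 274.0024 = 1577.4044
Profit = 4805.0431 - 1577.4044 = 3227.6387

3227.6387 $


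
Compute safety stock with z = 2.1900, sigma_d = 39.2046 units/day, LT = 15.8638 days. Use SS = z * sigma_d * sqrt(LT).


sqrt(LT) = sqrt(15.8638) = 3.9829
SS = 2.1900 * 39.2046 * 3.9829 = 341.9674

341.9674 units


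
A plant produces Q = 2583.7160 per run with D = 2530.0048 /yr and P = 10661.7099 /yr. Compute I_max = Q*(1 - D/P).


D/P = 0.2373
1 - D/P = 0.7627
I_max = 2583.7160 * 0.7627 = 1970.6048

1970.6048 units


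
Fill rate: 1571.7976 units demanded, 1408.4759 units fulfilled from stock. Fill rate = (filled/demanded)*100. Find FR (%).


FR = 1408.4759 / 1571.7976 * 100 = 89.6092

89.6092%


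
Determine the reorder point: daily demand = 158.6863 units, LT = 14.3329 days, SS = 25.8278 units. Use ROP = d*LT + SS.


d*LT = 158.6863 * 14.3329 = 2274.4349
ROP = 2274.4349 + 25.8278 = 2300.2627

2300.2627 units


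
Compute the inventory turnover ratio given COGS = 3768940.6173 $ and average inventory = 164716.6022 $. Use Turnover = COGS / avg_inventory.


Turnover = 3768940.6173 / 164716.6022 = 22.8814

22.8814


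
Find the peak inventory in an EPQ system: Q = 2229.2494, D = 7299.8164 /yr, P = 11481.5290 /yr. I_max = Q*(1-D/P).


D/P = 0.6358
1 - D/P = 0.3642
I_max = 2229.2494 * 0.3642 = 811.9198

811.9198 units


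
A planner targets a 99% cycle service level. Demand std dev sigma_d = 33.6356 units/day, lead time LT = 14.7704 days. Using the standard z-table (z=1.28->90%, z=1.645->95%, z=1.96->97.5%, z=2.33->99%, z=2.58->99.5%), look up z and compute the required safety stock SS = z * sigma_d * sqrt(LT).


From the table, SL = 99% corresponds to z = 2.33
sqrt(LT) = sqrt(14.7704) = 3.8432
SS = 2.33 * 33.6356 * 3.8432 = 301.1974

301.1974 units


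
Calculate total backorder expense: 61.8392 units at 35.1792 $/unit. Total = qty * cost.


Total = 61.8392 * 35.1792 = 2175.4536

2175.4536 $


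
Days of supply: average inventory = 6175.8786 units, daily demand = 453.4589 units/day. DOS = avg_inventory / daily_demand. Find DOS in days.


DOS = 6175.8786 / 453.4589 = 13.6195

13.6195 days


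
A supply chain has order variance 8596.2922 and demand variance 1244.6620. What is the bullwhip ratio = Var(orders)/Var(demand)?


BW = 8596.2922 / 1244.6620 = 6.9065

6.9065


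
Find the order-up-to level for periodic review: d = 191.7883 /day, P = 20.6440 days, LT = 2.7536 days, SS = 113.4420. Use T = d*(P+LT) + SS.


P + LT = 23.3976
d*(P+LT) = 191.7883 * 23.3976 = 4487.3859
T = 4487.3859 + 113.4420 = 4600.8279

4600.8279 units


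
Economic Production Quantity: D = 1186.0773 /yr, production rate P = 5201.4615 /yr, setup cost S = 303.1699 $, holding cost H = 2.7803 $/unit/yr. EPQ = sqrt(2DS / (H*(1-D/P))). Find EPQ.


1 - D/P = 1 - 0.2280 = 0.7720
H*(1-D/P) = 2.1463
2DS = 719165.8729
EPQ = sqrt(335070.1138) = 578.8524

578.8524 units


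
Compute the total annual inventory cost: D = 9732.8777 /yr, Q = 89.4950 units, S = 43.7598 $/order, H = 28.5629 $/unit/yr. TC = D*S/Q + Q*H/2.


Ordering cost = D*S/Q = 4759.0232
Holding cost = Q*H/2 = 1278.1184
TC = 4759.0232 + 1278.1184 = 6037.1416

6037.1416 $/yr


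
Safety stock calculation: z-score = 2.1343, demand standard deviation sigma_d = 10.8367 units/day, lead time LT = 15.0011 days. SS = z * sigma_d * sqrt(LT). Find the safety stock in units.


sqrt(LT) = sqrt(15.0011) = 3.8731
SS = 2.1343 * 10.8367 * 3.8731 = 89.5806

89.5806 units


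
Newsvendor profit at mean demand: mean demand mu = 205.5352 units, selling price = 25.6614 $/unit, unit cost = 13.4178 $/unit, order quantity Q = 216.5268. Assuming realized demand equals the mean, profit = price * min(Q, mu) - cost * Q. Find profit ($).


Sales at mu = min(216.5268, 205.5352) = 205.5352
Revenue = 25.6614 * 205.5352 = 5274.3210
Total cost = 13.4178 * 216.5268 = 2905.3133
Profit = 5274.3210 - 2905.3133 = 2369.0077

2369.0077 $


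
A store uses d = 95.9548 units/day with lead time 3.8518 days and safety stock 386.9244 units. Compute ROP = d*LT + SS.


d*LT = 95.9548 * 3.8518 = 369.5987
ROP = 369.5987 + 386.9244 = 756.5231

756.5231 units


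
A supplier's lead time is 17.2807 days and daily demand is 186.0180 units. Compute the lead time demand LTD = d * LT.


LTD = 186.0180 * 17.2807 = 3214.5213

3214.5213 units


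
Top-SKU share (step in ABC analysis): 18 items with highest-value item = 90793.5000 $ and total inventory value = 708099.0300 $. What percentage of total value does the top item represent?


Top item = 90793.5000
Total = 708099.0300
Percentage = 90793.5000 / 708099.0300 * 100 = 12.8221

12.8221%


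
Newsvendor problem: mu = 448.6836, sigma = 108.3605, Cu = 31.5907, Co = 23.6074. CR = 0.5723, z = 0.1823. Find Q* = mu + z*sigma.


CR = Cu/(Cu+Co) = 31.5907/(31.5907+23.6074) = 0.5723
z = 0.1823
Q* = 448.6836 + 0.1823 * 108.3605 = 468.4377

468.4377 units


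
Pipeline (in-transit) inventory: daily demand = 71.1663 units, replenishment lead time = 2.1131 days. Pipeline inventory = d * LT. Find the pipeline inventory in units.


Pipeline = 71.1663 * 2.1131 = 150.3815

150.3815 units


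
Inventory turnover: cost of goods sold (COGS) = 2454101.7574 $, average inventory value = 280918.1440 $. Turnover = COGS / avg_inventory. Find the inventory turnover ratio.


Turnover = 2454101.7574 / 280918.1440 = 8.7360

8.7360


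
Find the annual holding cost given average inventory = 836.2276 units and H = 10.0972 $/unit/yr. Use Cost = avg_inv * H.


Cost = 836.2276 * 10.0972 = 8443.5573

8443.5573 $/yr


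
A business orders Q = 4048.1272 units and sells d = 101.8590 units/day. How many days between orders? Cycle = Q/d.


Cycle = 4048.1272 / 101.8590 = 39.7425

39.7425 days


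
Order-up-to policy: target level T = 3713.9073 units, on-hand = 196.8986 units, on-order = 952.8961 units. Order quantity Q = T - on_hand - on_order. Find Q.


Inventory position = OH + OO = 196.8986 + 952.8961 = 1149.7947
Q = 3713.9073 - 1149.7947 = 2564.1126

2564.1126 units


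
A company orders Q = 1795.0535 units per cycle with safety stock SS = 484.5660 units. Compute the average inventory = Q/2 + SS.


Q/2 = 897.5267
Avg = 897.5267 + 484.5660 = 1382.0928

1382.0928 units


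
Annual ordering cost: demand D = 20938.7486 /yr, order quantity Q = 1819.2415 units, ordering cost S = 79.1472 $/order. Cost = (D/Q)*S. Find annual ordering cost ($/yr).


Number of orders = D/Q = 11.5096
Cost = 11.5096 * 79.1472 = 910.9529

910.9529 $/yr


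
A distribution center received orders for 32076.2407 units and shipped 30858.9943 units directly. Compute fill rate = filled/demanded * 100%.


FR = 30858.9943 / 32076.2407 * 100 = 96.2051

96.2051%


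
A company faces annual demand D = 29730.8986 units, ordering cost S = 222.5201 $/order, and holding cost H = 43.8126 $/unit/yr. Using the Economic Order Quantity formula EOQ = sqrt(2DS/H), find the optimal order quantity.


2*D*S = 2 * 29730.8986 * 222.5201 = 13231445.0591
2*D*S/H = 302000.9098
EOQ = sqrt(302000.9098) = 549.5461

549.5461 units


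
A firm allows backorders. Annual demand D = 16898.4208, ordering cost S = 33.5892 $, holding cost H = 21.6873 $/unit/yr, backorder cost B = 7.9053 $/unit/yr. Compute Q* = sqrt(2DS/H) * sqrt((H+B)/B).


sqrt(2DS/H) = 228.7890
sqrt((H+B)/B) = 1.9348
Q* = 228.7890 * 1.9348 = 442.6572

442.6572 units


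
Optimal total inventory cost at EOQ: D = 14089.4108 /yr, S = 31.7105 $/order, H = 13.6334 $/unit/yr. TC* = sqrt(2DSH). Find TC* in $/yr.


2*D*S*H = 12182322.5590
TC* = sqrt(12182322.5590) = 3490.3184

3490.3184 $/yr


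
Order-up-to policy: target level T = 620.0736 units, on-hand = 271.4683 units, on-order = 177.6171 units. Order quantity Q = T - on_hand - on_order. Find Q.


Inventory position = OH + OO = 271.4683 + 177.6171 = 449.0854
Q = 620.0736 - 449.0854 = 170.9882

170.9882 units


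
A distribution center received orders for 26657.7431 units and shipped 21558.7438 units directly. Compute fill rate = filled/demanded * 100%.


FR = 21558.7438 / 26657.7431 * 100 = 80.8724

80.8724%


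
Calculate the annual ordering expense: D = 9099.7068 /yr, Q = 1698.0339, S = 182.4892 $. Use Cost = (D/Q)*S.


Number of orders = D/Q = 5.3590
Cost = 5.3590 * 182.4892 = 977.9535

977.9535 $/yr


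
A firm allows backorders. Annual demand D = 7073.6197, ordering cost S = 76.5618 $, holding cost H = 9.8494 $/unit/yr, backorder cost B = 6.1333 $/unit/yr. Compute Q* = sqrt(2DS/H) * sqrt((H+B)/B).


sqrt(2DS/H) = 331.6172
sqrt((H+B)/B) = 1.6143
Q* = 331.6172 * 1.6143 = 535.3219

535.3219 units


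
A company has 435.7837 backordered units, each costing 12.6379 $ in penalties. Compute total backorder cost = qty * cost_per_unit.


Total = 435.7837 * 12.6379 = 5507.3908

5507.3908 $


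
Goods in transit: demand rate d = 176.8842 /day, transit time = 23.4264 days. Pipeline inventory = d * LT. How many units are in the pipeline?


Pipeline = 176.8842 * 23.4264 = 4143.7600

4143.7600 units


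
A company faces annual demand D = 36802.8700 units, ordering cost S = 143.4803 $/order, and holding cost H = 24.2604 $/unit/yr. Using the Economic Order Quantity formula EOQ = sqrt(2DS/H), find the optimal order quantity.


2*D*S = 2 * 36802.8700 * 143.4803 = 10560973.6569
2*D*S/H = 435317.3755
EOQ = sqrt(435317.3755) = 659.7859

659.7859 units


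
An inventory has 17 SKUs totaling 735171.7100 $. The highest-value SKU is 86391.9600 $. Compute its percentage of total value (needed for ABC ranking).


Top item = 86391.9600
Total = 735171.7100
Percentage = 86391.9600 / 735171.7100 * 100 = 11.7513

11.7513%


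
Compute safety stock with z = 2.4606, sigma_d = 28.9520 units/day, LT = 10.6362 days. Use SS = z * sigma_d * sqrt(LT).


sqrt(LT) = sqrt(10.6362) = 3.2613
SS = 2.4606 * 28.9520 * 3.2613 = 232.3340

232.3340 units


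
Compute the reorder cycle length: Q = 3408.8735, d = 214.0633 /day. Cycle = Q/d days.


Cycle = 3408.8735 / 214.0633 = 15.9246

15.9246 days


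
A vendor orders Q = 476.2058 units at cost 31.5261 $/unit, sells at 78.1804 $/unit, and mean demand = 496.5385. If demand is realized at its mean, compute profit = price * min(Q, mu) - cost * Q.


Sales at mu = min(476.2058, 496.5385) = 476.2058
Revenue = 78.1804 * 476.2058 = 37229.9599
Total cost = 31.5261 * 476.2058 = 15012.9117
Profit = 37229.9599 - 15012.9117 = 22217.0483

22217.0483 $


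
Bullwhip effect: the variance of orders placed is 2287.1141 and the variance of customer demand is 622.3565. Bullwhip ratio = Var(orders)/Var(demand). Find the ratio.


BW = 2287.1141 / 622.3565 = 3.6749

3.6749


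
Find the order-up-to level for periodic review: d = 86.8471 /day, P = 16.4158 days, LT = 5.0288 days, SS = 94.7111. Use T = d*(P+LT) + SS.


P + LT = 21.4446
d*(P+LT) = 86.8471 * 21.4446 = 1862.4013
T = 1862.4013 + 94.7111 = 1957.1124

1957.1124 units


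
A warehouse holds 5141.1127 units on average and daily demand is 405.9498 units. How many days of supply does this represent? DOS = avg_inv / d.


DOS = 5141.1127 / 405.9498 = 12.6644

12.6644 days


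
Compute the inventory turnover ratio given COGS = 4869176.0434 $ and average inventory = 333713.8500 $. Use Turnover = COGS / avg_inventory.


Turnover = 4869176.0434 / 333713.8500 = 14.5909

14.5909


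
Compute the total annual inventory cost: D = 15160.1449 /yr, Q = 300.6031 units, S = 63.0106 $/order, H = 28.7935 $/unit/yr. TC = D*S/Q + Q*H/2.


Ordering cost = D*S/Q = 3177.7777
Holding cost = Q*H/2 = 4327.7077
TC = 3177.7777 + 4327.7077 = 7505.4854

7505.4854 $/yr


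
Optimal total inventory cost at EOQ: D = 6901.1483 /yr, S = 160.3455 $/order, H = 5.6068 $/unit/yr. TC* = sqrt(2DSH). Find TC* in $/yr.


2*D*S*H = 12408611.7629
TC* = sqrt(12408611.7629) = 3522.5859

3522.5859 $/yr


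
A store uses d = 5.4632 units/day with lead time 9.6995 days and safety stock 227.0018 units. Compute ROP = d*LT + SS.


d*LT = 5.4632 * 9.6995 = 52.9903
ROP = 52.9903 + 227.0018 = 279.9921

279.9921 units


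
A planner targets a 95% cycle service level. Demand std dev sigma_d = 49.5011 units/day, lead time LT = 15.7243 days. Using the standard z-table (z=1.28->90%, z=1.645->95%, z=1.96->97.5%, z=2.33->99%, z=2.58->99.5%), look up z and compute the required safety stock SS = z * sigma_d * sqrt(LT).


From the table, SL = 95% corresponds to z = 1.645
sqrt(LT) = sqrt(15.7243) = 3.9654
SS = 1.645 * 49.5011 * 3.9654 = 322.8988

322.8988 units


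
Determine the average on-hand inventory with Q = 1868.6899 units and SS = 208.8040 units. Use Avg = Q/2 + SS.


Q/2 = 934.3450
Avg = 934.3450 + 208.8040 = 1143.1490

1143.1490 units


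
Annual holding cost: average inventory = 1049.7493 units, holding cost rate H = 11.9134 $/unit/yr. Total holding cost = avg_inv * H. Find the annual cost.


Cost = 1049.7493 * 11.9134 = 12506.0833

12506.0833 $/yr


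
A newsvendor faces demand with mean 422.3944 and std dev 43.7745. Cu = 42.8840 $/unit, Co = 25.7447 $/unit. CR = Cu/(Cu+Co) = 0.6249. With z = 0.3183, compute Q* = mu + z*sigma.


CR = Cu/(Cu+Co) = 42.8840/(42.8840+25.7447) = 0.6249
z = 0.3183
Q* = 422.3944 + 0.3183 * 43.7745 = 436.3278

436.3278 units


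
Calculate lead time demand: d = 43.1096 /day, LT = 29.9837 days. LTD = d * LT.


LTD = 43.1096 * 29.9837 = 1292.5853

1292.5853 units


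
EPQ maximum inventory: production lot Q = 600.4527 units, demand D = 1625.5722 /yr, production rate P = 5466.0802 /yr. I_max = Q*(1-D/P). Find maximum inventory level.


D/P = 0.2974
1 - D/P = 0.7026
I_max = 600.4527 * 0.7026 = 421.8825

421.8825 units


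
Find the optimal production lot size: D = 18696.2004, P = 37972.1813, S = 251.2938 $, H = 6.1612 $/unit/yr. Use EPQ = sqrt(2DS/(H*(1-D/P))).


1 - D/P = 1 - 0.4924 = 0.5076
H*(1-D/P) = 3.1276
2DS = 9396478.4882
EPQ = sqrt(3004338.5854) = 1733.3028

1733.3028 units


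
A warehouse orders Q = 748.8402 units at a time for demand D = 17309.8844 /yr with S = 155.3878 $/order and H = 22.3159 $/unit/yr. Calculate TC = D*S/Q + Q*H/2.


Ordering cost = D*S/Q = 3591.8810
Holding cost = Q*H/2 = 8355.5215
TC = 3591.8810 + 8355.5215 = 11947.4025

11947.4025 $/yr


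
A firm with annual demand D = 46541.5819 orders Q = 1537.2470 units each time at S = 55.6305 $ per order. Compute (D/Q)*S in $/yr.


Number of orders = D/Q = 30.2759
Cost = 30.2759 * 55.6305 = 1684.2651

1684.2651 $/yr


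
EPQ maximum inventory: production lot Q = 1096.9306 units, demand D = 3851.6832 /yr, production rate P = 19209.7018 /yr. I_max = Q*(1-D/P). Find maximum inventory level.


D/P = 0.2005
1 - D/P = 0.7995
I_max = 1096.9306 * 0.7995 = 876.9881

876.9881 units


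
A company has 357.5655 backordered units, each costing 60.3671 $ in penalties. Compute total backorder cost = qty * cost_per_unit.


Total = 357.5655 * 60.3671 = 21585.1923

21585.1923 $


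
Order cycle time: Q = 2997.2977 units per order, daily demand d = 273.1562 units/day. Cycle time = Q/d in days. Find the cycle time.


Cycle = 2997.2977 / 273.1562 = 10.9728

10.9728 days


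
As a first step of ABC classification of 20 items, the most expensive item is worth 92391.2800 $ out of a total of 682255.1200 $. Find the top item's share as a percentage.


Top item = 92391.2800
Total = 682255.1200
Percentage = 92391.2800 / 682255.1200 * 100 = 13.5420

13.5420%


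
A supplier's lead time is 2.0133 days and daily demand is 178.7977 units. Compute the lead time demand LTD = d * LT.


LTD = 178.7977 * 2.0133 = 359.9734

359.9734 units


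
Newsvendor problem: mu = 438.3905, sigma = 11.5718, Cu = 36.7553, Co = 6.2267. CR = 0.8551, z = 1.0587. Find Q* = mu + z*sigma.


CR = Cu/(Cu+Co) = 36.7553/(36.7553+6.2267) = 0.8551
z = 1.0587
Q* = 438.3905 + 1.0587 * 11.5718 = 450.6416

450.6416 units


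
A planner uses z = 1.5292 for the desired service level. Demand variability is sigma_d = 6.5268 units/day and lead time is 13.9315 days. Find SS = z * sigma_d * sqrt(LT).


sqrt(LT) = sqrt(13.9315) = 3.7325
SS = 1.5292 * 6.5268 * 3.7325 = 37.2532

37.2532 units


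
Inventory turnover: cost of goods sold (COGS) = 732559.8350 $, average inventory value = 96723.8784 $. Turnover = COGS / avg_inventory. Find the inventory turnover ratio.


Turnover = 732559.8350 / 96723.8784 = 7.5737

7.5737


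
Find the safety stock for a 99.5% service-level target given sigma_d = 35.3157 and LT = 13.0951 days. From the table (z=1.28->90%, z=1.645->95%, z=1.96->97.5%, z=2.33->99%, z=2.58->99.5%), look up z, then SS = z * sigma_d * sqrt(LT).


From the table, SL = 99.5% corresponds to z = 2.58
sqrt(LT) = sqrt(13.0951) = 3.6187
SS = 2.58 * 35.3157 * 3.6187 = 329.7175

329.7175 units


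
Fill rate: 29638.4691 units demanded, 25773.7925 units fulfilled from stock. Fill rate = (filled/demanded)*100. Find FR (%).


FR = 25773.7925 / 29638.4691 * 100 = 86.9606

86.9606%


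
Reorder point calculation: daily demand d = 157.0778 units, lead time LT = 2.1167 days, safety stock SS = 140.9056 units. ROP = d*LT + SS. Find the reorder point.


d*LT = 157.0778 * 2.1167 = 332.4866
ROP = 332.4866 + 140.9056 = 473.3922

473.3922 units


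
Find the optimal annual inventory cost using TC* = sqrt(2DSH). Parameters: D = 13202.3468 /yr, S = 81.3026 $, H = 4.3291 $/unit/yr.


2*D*S*H = 9293583.0541
TC* = sqrt(9293583.0541) = 3048.5379

3048.5379 $/yr


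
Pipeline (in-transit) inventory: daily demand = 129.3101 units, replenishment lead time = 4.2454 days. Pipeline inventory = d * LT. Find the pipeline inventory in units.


Pipeline = 129.3101 * 4.2454 = 548.9731

548.9731 units


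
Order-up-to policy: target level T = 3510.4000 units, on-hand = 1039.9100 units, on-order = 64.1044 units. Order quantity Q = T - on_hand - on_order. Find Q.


Inventory position = OH + OO = 1039.9100 + 64.1044 = 1104.0144
Q = 3510.4000 - 1104.0144 = 2406.3856

2406.3856 units


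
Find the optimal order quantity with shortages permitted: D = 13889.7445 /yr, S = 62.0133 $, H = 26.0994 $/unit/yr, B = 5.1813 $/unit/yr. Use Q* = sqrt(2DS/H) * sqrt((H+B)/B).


sqrt(2DS/H) = 256.9149
sqrt((H+B)/B) = 2.4571
Q* = 256.9149 * 2.4571 = 631.2598

631.2598 units


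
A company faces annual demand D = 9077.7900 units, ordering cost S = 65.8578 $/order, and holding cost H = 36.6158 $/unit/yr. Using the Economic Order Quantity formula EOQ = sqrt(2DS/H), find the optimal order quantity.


2*D*S = 2 * 9077.7900 * 65.8578 = 1195686.5565
2*D*S/H = 32654.9347
EOQ = sqrt(32654.9347) = 180.7068

180.7068 units


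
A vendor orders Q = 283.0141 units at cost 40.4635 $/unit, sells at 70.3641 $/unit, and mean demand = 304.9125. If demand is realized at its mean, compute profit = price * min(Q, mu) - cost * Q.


Sales at mu = min(283.0141, 304.9125) = 283.0141
Revenue = 70.3641 * 283.0141 = 19914.0324
Total cost = 40.4635 * 283.0141 = 11451.7410
Profit = 19914.0324 - 11451.7410 = 8462.2914

8462.2914 $


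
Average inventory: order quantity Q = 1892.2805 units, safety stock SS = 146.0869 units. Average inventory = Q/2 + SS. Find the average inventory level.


Q/2 = 946.1403
Avg = 946.1403 + 146.0869 = 1092.2272

1092.2272 units


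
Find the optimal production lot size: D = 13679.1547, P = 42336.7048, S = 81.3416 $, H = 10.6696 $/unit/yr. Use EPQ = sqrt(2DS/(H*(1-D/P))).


1 - D/P = 1 - 0.3231 = 0.6769
H*(1-D/P) = 7.2222
2DS = 2225368.6599
EPQ = sqrt(308128.4658) = 555.0932

555.0932 units


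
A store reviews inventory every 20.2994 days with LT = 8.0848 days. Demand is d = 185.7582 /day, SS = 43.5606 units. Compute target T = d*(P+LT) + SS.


P + LT = 28.3842
d*(P+LT) = 185.7582 * 28.3842 = 5272.5979
T = 5272.5979 + 43.5606 = 5316.1585

5316.1585 units


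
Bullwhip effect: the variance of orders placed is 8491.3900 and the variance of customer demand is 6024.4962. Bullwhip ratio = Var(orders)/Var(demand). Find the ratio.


BW = 8491.3900 / 6024.4962 = 1.4095

1.4095


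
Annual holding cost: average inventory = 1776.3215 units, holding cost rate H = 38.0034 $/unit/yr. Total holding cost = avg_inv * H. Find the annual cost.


Cost = 1776.3215 * 38.0034 = 67506.2565

67506.2565 $/yr


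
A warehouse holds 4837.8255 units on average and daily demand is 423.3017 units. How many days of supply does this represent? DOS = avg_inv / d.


DOS = 4837.8255 / 423.3017 = 11.4288

11.4288 days


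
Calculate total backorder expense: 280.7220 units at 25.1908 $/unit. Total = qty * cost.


Total = 280.7220 * 25.1908 = 7071.6118

7071.6118 $


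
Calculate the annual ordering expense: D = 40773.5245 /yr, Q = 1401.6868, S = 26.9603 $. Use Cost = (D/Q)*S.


Number of orders = D/Q = 29.0889
Cost = 29.0889 * 26.9603 = 784.2454

784.2454 $/yr


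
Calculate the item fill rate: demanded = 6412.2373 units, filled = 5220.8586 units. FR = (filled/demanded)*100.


FR = 5220.8586 / 6412.2373 * 100 = 81.4202

81.4202%


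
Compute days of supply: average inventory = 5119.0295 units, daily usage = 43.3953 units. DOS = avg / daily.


DOS = 5119.0295 / 43.3953 = 117.9628

117.9628 days


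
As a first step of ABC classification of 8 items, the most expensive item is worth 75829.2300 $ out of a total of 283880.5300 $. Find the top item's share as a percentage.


Top item = 75829.2300
Total = 283880.5300
Percentage = 75829.2300 / 283880.5300 * 100 = 26.7117

26.7117%


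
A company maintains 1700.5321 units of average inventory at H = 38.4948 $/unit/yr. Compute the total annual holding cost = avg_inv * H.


Cost = 1700.5321 * 38.4948 = 65461.6431

65461.6431 $/yr


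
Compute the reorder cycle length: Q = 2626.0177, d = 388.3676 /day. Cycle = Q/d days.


Cycle = 2626.0177 / 388.3676 = 6.7617

6.7617 days


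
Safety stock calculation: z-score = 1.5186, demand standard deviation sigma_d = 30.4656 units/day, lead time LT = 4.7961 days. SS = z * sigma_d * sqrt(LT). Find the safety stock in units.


sqrt(LT) = sqrt(4.7961) = 2.1900
SS = 1.5186 * 30.4656 * 2.1900 = 101.3205

101.3205 units


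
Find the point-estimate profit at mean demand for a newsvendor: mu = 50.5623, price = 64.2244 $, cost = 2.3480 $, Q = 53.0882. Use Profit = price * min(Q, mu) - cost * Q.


Sales at mu = min(53.0882, 50.5623) = 50.5623
Revenue = 64.2244 * 50.5623 = 3247.3334
Total cost = 2.3480 * 53.0882 = 124.6511
Profit = 3247.3334 - 124.6511 = 3122.6823

3122.6823 $


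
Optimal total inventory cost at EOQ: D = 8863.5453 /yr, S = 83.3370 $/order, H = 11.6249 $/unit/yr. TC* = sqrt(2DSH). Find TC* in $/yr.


2*D*S*H = 17173726.9037
TC* = sqrt(17173726.9037) = 4144.1196

4144.1196 $/yr


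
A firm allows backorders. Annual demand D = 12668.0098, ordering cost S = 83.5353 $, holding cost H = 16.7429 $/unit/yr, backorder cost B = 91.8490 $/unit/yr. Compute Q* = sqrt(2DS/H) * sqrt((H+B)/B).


sqrt(2DS/H) = 355.5403
sqrt((H+B)/B) = 1.0873
Q* = 355.5403 * 1.0873 = 386.5898

386.5898 units


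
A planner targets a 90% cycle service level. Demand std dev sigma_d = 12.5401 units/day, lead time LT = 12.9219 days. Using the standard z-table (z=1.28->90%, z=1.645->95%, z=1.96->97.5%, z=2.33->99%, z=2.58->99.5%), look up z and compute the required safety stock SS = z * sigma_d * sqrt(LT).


From the table, SL = 90% corresponds to z = 1.28
sqrt(LT) = sqrt(12.9219) = 3.5947
SS = 1.28 * 12.5401 * 3.5947 = 57.6998

57.6998 units


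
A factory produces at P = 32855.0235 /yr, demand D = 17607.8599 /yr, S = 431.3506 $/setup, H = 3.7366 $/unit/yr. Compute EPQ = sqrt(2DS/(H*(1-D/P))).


1 - D/P = 1 - 0.5359 = 0.4641
H*(1-D/P) = 1.7341
2DS = 15190321.8652
EPQ = sqrt(8759979.4751) = 2959.7263

2959.7263 units


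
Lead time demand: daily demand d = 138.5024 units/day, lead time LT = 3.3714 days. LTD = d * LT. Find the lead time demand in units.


LTD = 138.5024 * 3.3714 = 466.9470

466.9470 units


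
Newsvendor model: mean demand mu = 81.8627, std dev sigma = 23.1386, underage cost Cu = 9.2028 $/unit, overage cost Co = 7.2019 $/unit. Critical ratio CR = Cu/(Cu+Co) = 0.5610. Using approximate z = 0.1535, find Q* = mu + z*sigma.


CR = Cu/(Cu+Co) = 9.2028/(9.2028+7.2019) = 0.5610
z = 0.1535
Q* = 81.8627 + 0.1535 * 23.1386 = 85.4145

85.4145 units


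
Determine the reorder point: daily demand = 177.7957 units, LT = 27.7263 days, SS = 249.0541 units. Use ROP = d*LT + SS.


d*LT = 177.7957 * 27.7263 = 4929.6169
ROP = 4929.6169 + 249.0541 = 5178.6710

5178.6710 units


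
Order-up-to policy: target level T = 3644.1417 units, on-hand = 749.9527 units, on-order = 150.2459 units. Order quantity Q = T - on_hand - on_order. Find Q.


Inventory position = OH + OO = 749.9527 + 150.2459 = 900.1986
Q = 3644.1417 - 900.1986 = 2743.9431

2743.9431 units


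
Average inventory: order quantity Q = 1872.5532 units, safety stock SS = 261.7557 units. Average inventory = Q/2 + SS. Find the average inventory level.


Q/2 = 936.2766
Avg = 936.2766 + 261.7557 = 1198.0323

1198.0323 units


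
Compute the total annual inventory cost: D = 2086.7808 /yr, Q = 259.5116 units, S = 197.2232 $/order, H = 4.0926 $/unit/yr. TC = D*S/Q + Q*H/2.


Ordering cost = D*S/Q = 1585.9082
Holding cost = Q*H/2 = 531.0386
TC = 1585.9082 + 531.0386 = 2116.9468

2116.9468 $/yr
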